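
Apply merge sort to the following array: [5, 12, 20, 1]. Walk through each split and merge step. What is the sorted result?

Merge sort trace:

Split: [5, 12, 20, 1] -> [5, 12] and [20, 1]
  Split: [5, 12] -> [5] and [12]
  Merge: [5] + [12] -> [5, 12]
  Split: [20, 1] -> [20] and [1]
  Merge: [20] + [1] -> [1, 20]
Merge: [5, 12] + [1, 20] -> [1, 5, 12, 20]

Final sorted array: [1, 5, 12, 20]

The merge sort proceeds by recursively splitting the array and merging sorted halves.
After all merges, the sorted array is [1, 5, 12, 20].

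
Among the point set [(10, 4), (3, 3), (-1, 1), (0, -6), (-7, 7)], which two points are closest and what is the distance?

Computing all pairwise distances among 5 points:

d((10, 4), (3, 3)) = 7.0711
d((10, 4), (-1, 1)) = 11.4018
d((10, 4), (0, -6)) = 14.1421
d((10, 4), (-7, 7)) = 17.2627
d((3, 3), (-1, 1)) = 4.4721 <-- minimum
d((3, 3), (0, -6)) = 9.4868
d((3, 3), (-7, 7)) = 10.7703
d((-1, 1), (0, -6)) = 7.0711
d((-1, 1), (-7, 7)) = 8.4853
d((0, -6), (-7, 7)) = 14.7648

Closest pair: (3, 3) and (-1, 1) with distance 4.4721

The closest pair is (3, 3) and (-1, 1) with Euclidean distance 4.4721. For 5 points, brute-force pairwise comparison is shown above. For large n, the divide-and-conquer algorithm (sort by x, recurse on halves, check the dividing strip) achieves O(n log n).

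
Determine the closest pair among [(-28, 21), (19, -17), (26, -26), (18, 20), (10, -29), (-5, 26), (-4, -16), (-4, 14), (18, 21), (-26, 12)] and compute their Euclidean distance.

Computing all pairwise distances among 10 points:

d((-28, 21), (19, -17)) = 60.4401
d((-28, 21), (26, -26)) = 71.5891
d((-28, 21), (18, 20)) = 46.0109
d((-28, 21), (10, -29)) = 62.8013
d((-28, 21), (-5, 26)) = 23.5372
d((-28, 21), (-4, -16)) = 44.1022
d((-28, 21), (-4, 14)) = 25.0
d((-28, 21), (18, 21)) = 46.0
d((-28, 21), (-26, 12)) = 9.2195
d((19, -17), (26, -26)) = 11.4018
d((19, -17), (18, 20)) = 37.0135
d((19, -17), (10, -29)) = 15.0
d((19, -17), (-5, 26)) = 49.2443
d((19, -17), (-4, -16)) = 23.0217
d((19, -17), (-4, 14)) = 38.6005
d((19, -17), (18, 21)) = 38.0132
d((19, -17), (-26, 12)) = 53.535
d((26, -26), (18, 20)) = 46.6905
d((26, -26), (10, -29)) = 16.2788
d((26, -26), (-5, 26)) = 60.5392
d((26, -26), (-4, -16)) = 31.6228
d((26, -26), (-4, 14)) = 50.0
d((26, -26), (18, 21)) = 47.676
d((26, -26), (-26, 12)) = 64.405
d((18, 20), (10, -29)) = 49.6488
d((18, 20), (-5, 26)) = 23.7697
d((18, 20), (-4, -16)) = 42.19
d((18, 20), (-4, 14)) = 22.8035
d((18, 20), (18, 21)) = 1.0 <-- minimum
d((18, 20), (-26, 12)) = 44.7214
d((10, -29), (-5, 26)) = 57.0088
d((10, -29), (-4, -16)) = 19.105
d((10, -29), (-4, 14)) = 45.2217
d((10, -29), (18, 21)) = 50.636
d((10, -29), (-26, 12)) = 54.5619
d((-5, 26), (-4, -16)) = 42.0119
d((-5, 26), (-4, 14)) = 12.0416
d((-5, 26), (18, 21)) = 23.5372
d((-5, 26), (-26, 12)) = 25.2389
d((-4, -16), (-4, 14)) = 30.0
d((-4, -16), (18, 21)) = 43.0465
d((-4, -16), (-26, 12)) = 35.609
d((-4, 14), (18, 21)) = 23.0868
d((-4, 14), (-26, 12)) = 22.0907
d((18, 21), (-26, 12)) = 44.911

Closest pair: (18, 20) and (18, 21) with distance 1.0

The closest pair is (18, 20) and (18, 21) with Euclidean distance 1.0. For 10 points, brute-force pairwise comparison is shown above. For large n, the divide-and-conquer algorithm (sort by x, recurse on halves, check the dividing strip) achieves O(n log n).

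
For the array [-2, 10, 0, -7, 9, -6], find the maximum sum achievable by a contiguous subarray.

Using Kadane's algorithm on [-2, 10, 0, -7, 9, -6]:

Scanning through the array:
Position 1 (value 10): max_ending_here = 10, max_so_far = 10
Position 2 (value 0): max_ending_here = 10, max_so_far = 10
Position 3 (value -7): max_ending_here = 3, max_so_far = 10
Position 4 (value 9): max_ending_here = 12, max_so_far = 12
Position 5 (value -6): max_ending_here = 6, max_so_far = 12

Maximum subarray: [10, 0, -7, 9]
Maximum sum: 12

The maximum subarray is [10, 0, -7, 9] with sum 12. This subarray runs from index 1 to index 4.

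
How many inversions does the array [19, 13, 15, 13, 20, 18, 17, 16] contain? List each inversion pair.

Finding inversions in [19, 13, 15, 13, 20, 18, 17, 16]:

(0, 1): arr[0]=19 > arr[1]=13
(0, 2): arr[0]=19 > arr[2]=15
(0, 3): arr[0]=19 > arr[3]=13
(0, 5): arr[0]=19 > arr[5]=18
(0, 6): arr[0]=19 > arr[6]=17
(0, 7): arr[0]=19 > arr[7]=16
(2, 3): arr[2]=15 > arr[3]=13
(4, 5): arr[4]=20 > arr[5]=18
(4, 6): arr[4]=20 > arr[6]=17
(4, 7): arr[4]=20 > arr[7]=16
(5, 6): arr[5]=18 > arr[6]=17
(5, 7): arr[5]=18 > arr[7]=16
(6, 7): arr[6]=17 > arr[7]=16

Total inversions: 13

The array has 13 inversion(s): (0,1), (0,2), (0,3), (0,5), (0,6), (0,7), (2,3), (4,5), (4,6), (4,7), (5,6), (5,7), (6,7). Each pair (i,j) satisfies i < j and arr[i] > arr[j].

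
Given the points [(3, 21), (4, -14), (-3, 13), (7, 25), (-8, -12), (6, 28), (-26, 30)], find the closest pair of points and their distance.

Computing all pairwise distances among 7 points:

d((3, 21), (4, -14)) = 35.0143
d((3, 21), (-3, 13)) = 10.0
d((3, 21), (7, 25)) = 5.6569
d((3, 21), (-8, -12)) = 34.7851
d((3, 21), (6, 28)) = 7.6158
d((3, 21), (-26, 30)) = 30.3645
d((4, -14), (-3, 13)) = 27.8927
d((4, -14), (7, 25)) = 39.1152
d((4, -14), (-8, -12)) = 12.1655
d((4, -14), (6, 28)) = 42.0476
d((4, -14), (-26, 30)) = 53.2541
d((-3, 13), (7, 25)) = 15.6205
d((-3, 13), (-8, -12)) = 25.4951
d((-3, 13), (6, 28)) = 17.4929
d((-3, 13), (-26, 30)) = 28.6007
d((7, 25), (-8, -12)) = 39.9249
d((7, 25), (6, 28)) = 3.1623 <-- minimum
d((7, 25), (-26, 30)) = 33.3766
d((-8, -12), (6, 28)) = 42.3792
d((-8, -12), (-26, 30)) = 45.6946
d((6, 28), (-26, 30)) = 32.0624

Closest pair: (7, 25) and (6, 28) with distance 3.1623

The closest pair is (7, 25) and (6, 28) with Euclidean distance 3.1623. For 7 points, brute-force pairwise comparison is shown above. For large n, the divide-and-conquer algorithm (sort by x, recurse on halves, check the dividing strip) achieves O(n log n).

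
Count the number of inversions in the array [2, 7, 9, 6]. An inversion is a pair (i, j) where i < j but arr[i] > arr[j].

Finding inversions in [2, 7, 9, 6]:

(1, 3): arr[1]=7 > arr[3]=6
(2, 3): arr[2]=9 > arr[3]=6

Total inversions: 2

The array has 2 inversion(s): (1,3), (2,3). Each pair (i,j) satisfies i < j and arr[i] > arr[j].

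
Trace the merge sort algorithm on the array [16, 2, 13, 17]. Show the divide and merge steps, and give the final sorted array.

Merge sort trace:

Split: [16, 2, 13, 17] -> [16, 2] and [13, 17]
  Split: [16, 2] -> [16] and [2]
  Merge: [16] + [2] -> [2, 16]
  Split: [13, 17] -> [13] and [17]
  Merge: [13] + [17] -> [13, 17]
Merge: [2, 16] + [13, 17] -> [2, 13, 16, 17]

Final sorted array: [2, 13, 16, 17]

The merge sort proceeds by recursively splitting the array and merging sorted halves.
After all merges, the sorted array is [2, 13, 16, 17].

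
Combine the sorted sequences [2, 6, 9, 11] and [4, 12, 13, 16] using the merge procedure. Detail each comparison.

Merging process:

Compare 2 vs 4: take 2 from left. Merged: [2]
Compare 6 vs 4: take 4 from right. Merged: [2, 4]
Compare 6 vs 12: take 6 from left. Merged: [2, 4, 6]
Compare 9 vs 12: take 9 from left. Merged: [2, 4, 6, 9]
Compare 11 vs 12: take 11 from left. Merged: [2, 4, 6, 9, 11]
Append remaining from right: [12, 13, 16]. Merged: [2, 4, 6, 9, 11, 12, 13, 16]

Final merged array: [2, 4, 6, 9, 11, 12, 13, 16]
Total comparisons: 5

The merged array is [2, 4, 6, 9, 11, 12, 13, 16], requiring 5 comparisons. The merge step runs in O(n) time where n is the total number of elements.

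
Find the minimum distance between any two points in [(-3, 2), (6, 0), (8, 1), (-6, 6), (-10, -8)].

Computing all pairwise distances among 5 points:

d((-3, 2), (6, 0)) = 9.2195
d((-3, 2), (8, 1)) = 11.0454
d((-3, 2), (-6, 6)) = 5.0
d((-3, 2), (-10, -8)) = 12.2066
d((6, 0), (8, 1)) = 2.2361 <-- minimum
d((6, 0), (-6, 6)) = 13.4164
d((6, 0), (-10, -8)) = 17.8885
d((8, 1), (-6, 6)) = 14.8661
d((8, 1), (-10, -8)) = 20.1246
d((-6, 6), (-10, -8)) = 14.5602

Closest pair: (6, 0) and (8, 1) with distance 2.2361

The closest pair is (6, 0) and (8, 1) with Euclidean distance 2.2361. For 5 points, brute-force pairwise comparison is shown above. For large n, the divide-and-conquer algorithm (sort by x, recurse on halves, check the dividing strip) achieves O(n log n).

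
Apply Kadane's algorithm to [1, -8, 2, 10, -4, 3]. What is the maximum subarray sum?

Using Kadane's algorithm on [1, -8, 2, 10, -4, 3]:

Scanning through the array:
Position 1 (value -8): max_ending_here = -7, max_so_far = 1
Position 2 (value 2): max_ending_here = 2, max_so_far = 2
Position 3 (value 10): max_ending_here = 12, max_so_far = 12
Position 4 (value -4): max_ending_here = 8, max_so_far = 12
Position 5 (value 3): max_ending_here = 11, max_so_far = 12

Maximum subarray: [2, 10]
Maximum sum: 12

The maximum subarray is [2, 10] with sum 12. This subarray runs from index 2 to index 3.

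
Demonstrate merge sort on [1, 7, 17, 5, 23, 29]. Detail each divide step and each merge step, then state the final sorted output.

Merge sort trace:

Split: [1, 7, 17, 5, 23, 29] -> [1, 7, 17] and [5, 23, 29]
  Split: [1, 7, 17] -> [1] and [7, 17]
    Split: [7, 17] -> [7] and [17]
    Merge: [7] + [17] -> [7, 17]
  Merge: [1] + [7, 17] -> [1, 7, 17]
  Split: [5, 23, 29] -> [5] and [23, 29]
    Split: [23, 29] -> [23] and [29]
    Merge: [23] + [29] -> [23, 29]
  Merge: [5] + [23, 29] -> [5, 23, 29]
Merge: [1, 7, 17] + [5, 23, 29] -> [1, 5, 7, 17, 23, 29]

Final sorted array: [1, 5, 7, 17, 23, 29]

The merge sort proceeds by recursively splitting the array and merging sorted halves.
After all merges, the sorted array is [1, 5, 7, 17, 23, 29].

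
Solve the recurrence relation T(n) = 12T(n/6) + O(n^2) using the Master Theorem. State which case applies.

Master Theorem for T(n) = 12T(n/6) + O(n^2):

a = 12, b = 6, c = 2
log_b(a) = log_6(12) = 1.3869

Case 3: c = 2 > log_6(12) = 1.3869
T(n) = O(n^2) = O(n^2)

For T(n) = 12T(n/6) + O(n^2): log_6(12) = 1.3869. This is Case 3 of the Master Theorem (c > log_b(a), work dominated by root), giving O(n^2).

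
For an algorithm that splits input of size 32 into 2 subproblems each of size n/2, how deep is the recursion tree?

For divide and conquer with division factor 2:

Problem sizes at each level:
Level 0: 32
Level 1: 16
Level 2: 8
Level 3: 4
Level 4: 2
Level 5: 1

The root is level 0 and the size-1 base case is level 5 (the tree spans levels 0 through 5, i.e. 6 levels counting the root), so the depth is the number of divisions: log_2(32) = 5

The recursion tree depth is log_2(32) = 5. At each level, the problem size is divided by 2, so it takes 5 divisions to reduce to a base case of size 1. The algorithm makes 2 recursive calls at each level.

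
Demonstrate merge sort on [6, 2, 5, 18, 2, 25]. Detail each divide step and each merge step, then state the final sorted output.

Merge sort trace:

Split: [6, 2, 5, 18, 2, 25] -> [6, 2, 5] and [18, 2, 25]
  Split: [6, 2, 5] -> [6] and [2, 5]
    Split: [2, 5] -> [2] and [5]
    Merge: [2] + [5] -> [2, 5]
  Merge: [6] + [2, 5] -> [2, 5, 6]
  Split: [18, 2, 25] -> [18] and [2, 25]
    Split: [2, 25] -> [2] and [25]
    Merge: [2] + [25] -> [2, 25]
  Merge: [18] + [2, 25] -> [2, 18, 25]
Merge: [2, 5, 6] + [2, 18, 25] -> [2, 2, 5, 6, 18, 25]

Final sorted array: [2, 2, 5, 6, 18, 25]

The merge sort proceeds by recursively splitting the array and merging sorted halves.
After all merges, the sorted array is [2, 2, 5, 6, 18, 25].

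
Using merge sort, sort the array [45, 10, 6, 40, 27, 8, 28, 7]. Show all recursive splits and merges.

Merge sort trace:

Split: [45, 10, 6, 40, 27, 8, 28, 7] -> [45, 10, 6, 40] and [27, 8, 28, 7]
  Split: [45, 10, 6, 40] -> [45, 10] and [6, 40]
    Split: [45, 10] -> [45] and [10]
    Merge: [45] + [10] -> [10, 45]
    Split: [6, 40] -> [6] and [40]
    Merge: [6] + [40] -> [6, 40]
  Merge: [10, 45] + [6, 40] -> [6, 10, 40, 45]
  Split: [27, 8, 28, 7] -> [27, 8] and [28, 7]
    Split: [27, 8] -> [27] and [8]
    Merge: [27] + [8] -> [8, 27]
    Split: [28, 7] -> [28] and [7]
    Merge: [28] + [7] -> [7, 28]
  Merge: [8, 27] + [7, 28] -> [7, 8, 27, 28]
Merge: [6, 10, 40, 45] + [7, 8, 27, 28] -> [6, 7, 8, 10, 27, 28, 40, 45]

Final sorted array: [6, 7, 8, 10, 27, 28, 40, 45]

The merge sort proceeds by recursively splitting the array and merging sorted halves.
After all merges, the sorted array is [6, 7, 8, 10, 27, 28, 40, 45].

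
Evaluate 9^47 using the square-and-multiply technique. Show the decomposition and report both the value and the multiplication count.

Computing 9^47 by squaring (build up from 9^1; each line after the first costs one multiplication):

9^1 = 9
9^2 = (9^1)^2 = 9^2 = 81
9^4 = (9^2)^2 = 81^2 = 6561
9^5 = 9 * 9^4 = 9 * 6561 = 59049
9^10 = (9^5)^2 = 59049^2 = 3486784401
9^11 = 9 * 9^10 = 9 * 3486784401 = 31381059609
9^22 = (9^11)^2 = 31381059609^2 = 984770902183611232881
9^23 = 9 * 9^22 = 9 * 984770902183611232881 = 8862938119652501095929
9^46 = (9^23)^2 = 8862938119652501095929^2 = 78551672112789411833022577315290546060373041
9^47 = 9 * 9^46 = 9 * 78551672112789411833022577315290546060373041 = 706965049015104706497203195837614914543357369

Result: 706965049015104706497203195837614914543357369
Multiplications needed: 9 (9 lines after 9^1)

9^47 = 706965049015104706497203195837614914543357369. Using exponentiation by squaring, this requires 9 multiplications. The key idea: if the exponent is even, square the half-power; if odd, multiply by the base once.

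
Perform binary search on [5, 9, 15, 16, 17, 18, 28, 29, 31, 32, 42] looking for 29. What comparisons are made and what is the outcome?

Binary search for 29 in [5, 9, 15, 16, 17, 18, 28, 29, 31, 32, 42]:

lo=0, hi=10, mid=5, arr[mid]=18 -> 18 < 29, search right half
lo=6, hi=10, mid=8, arr[mid]=31 -> 31 > 29, search left half
lo=6, hi=7, mid=6, arr[mid]=28 -> 28 < 29, search right half
lo=7, hi=7, mid=7, arr[mid]=29 -> Found target at index 7!

Binary search finds 29 at index 7 after 4 comparisons. The search repeatedly halves the search space by comparing with the middle element.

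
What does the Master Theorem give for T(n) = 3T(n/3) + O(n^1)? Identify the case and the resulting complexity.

Master Theorem for T(n) = 3T(n/3) + O(n^1):

a = 3, b = 3, c = 1
log_b(a) = log_3(3) = 1.0000

Case 2: c = 1 = log_3(3) = 1.0000
T(n) = O(n^1 log n) = O(n log n)

For T(n) = 3T(n/3) + O(n^1): log_3(3) = 1.0000. This is Case 2 of the Master Theorem (c = log_b(a), equal work at all levels), giving O(n log n).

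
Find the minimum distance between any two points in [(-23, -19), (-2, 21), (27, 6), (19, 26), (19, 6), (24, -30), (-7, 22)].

Computing all pairwise distances among 7 points:

d((-23, -19), (-2, 21)) = 45.1774
d((-23, -19), (27, 6)) = 55.9017
d((-23, -19), (19, 26)) = 61.5549
d((-23, -19), (19, 6)) = 48.8774
d((-23, -19), (24, -30)) = 48.2701
d((-23, -19), (-7, 22)) = 44.0114
d((-2, 21), (27, 6)) = 32.6497
d((-2, 21), (19, 26)) = 21.587
d((-2, 21), (19, 6)) = 25.807
d((-2, 21), (24, -30)) = 57.2451
d((-2, 21), (-7, 22)) = 5.099 <-- minimum
d((27, 6), (19, 26)) = 21.5407
d((27, 6), (19, 6)) = 8.0
d((27, 6), (24, -30)) = 36.1248
d((27, 6), (-7, 22)) = 37.5766
d((19, 26), (19, 6)) = 20.0
d((19, 26), (24, -30)) = 56.2228
d((19, 26), (-7, 22)) = 26.3059
d((19, 6), (24, -30)) = 36.3456
d((19, 6), (-7, 22)) = 30.5287
d((24, -30), (-7, 22)) = 60.5392

Closest pair: (-2, 21) and (-7, 22) with distance 5.099

The closest pair is (-2, 21) and (-7, 22) with Euclidean distance 5.099. For 7 points, brute-force pairwise comparison is shown above. For large n, the divide-and-conquer algorithm (sort by x, recurse on halves, check the dividing strip) achieves O(n log n).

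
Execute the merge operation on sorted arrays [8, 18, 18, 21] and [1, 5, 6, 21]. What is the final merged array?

Merging process:

Compare 8 vs 1: take 1 from right. Merged: [1]
Compare 8 vs 5: take 5 from right. Merged: [1, 5]
Compare 8 vs 6: take 6 from right. Merged: [1, 5, 6]
Compare 8 vs 21: take 8 from left. Merged: [1, 5, 6, 8]
Compare 18 vs 21: take 18 from left. Merged: [1, 5, 6, 8, 18]
Compare 18 vs 21: take 18 from left. Merged: [1, 5, 6, 8, 18, 18]
Compare 21 vs 21: take 21 from left. Merged: [1, 5, 6, 8, 18, 18, 21]
Append remaining from right: [21]. Merged: [1, 5, 6, 8, 18, 18, 21, 21]

Final merged array: [1, 5, 6, 8, 18, 18, 21, 21]
Total comparisons: 7

The merged array is [1, 5, 6, 8, 18, 18, 21, 21], requiring 7 comparisons. The merge step runs in O(n) time where n is the total number of elements.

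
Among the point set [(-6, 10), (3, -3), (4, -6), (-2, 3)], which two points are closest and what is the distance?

Computing all pairwise distances among 4 points:

d((-6, 10), (3, -3)) = 15.8114
d((-6, 10), (4, -6)) = 18.868
d((-6, 10), (-2, 3)) = 8.0623
d((3, -3), (4, -6)) = 3.1623 <-- minimum
d((3, -3), (-2, 3)) = 7.8102
d((4, -6), (-2, 3)) = 10.8167

Closest pair: (3, -3) and (4, -6) with distance 3.1623

The closest pair is (3, -3) and (4, -6) with Euclidean distance 3.1623. For 4 points, brute-force pairwise comparison is shown above. For large n, the divide-and-conquer algorithm (sort by x, recurse on halves, check the dividing strip) achieves O(n log n).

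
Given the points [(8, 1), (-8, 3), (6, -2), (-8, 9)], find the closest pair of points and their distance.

Computing all pairwise distances among 4 points:

d((8, 1), (-8, 3)) = 16.1245
d((8, 1), (6, -2)) = 3.6056 <-- minimum
d((8, 1), (-8, 9)) = 17.8885
d((-8, 3), (6, -2)) = 14.8661
d((-8, 3), (-8, 9)) = 6.0
d((6, -2), (-8, 9)) = 17.8045

Closest pair: (8, 1) and (6, -2) with distance 3.6056

The closest pair is (8, 1) and (6, -2) with Euclidean distance 3.6056. For 4 points, brute-force pairwise comparison is shown above. For large n, the divide-and-conquer algorithm (sort by x, recurse on halves, check the dividing strip) achieves O(n log n).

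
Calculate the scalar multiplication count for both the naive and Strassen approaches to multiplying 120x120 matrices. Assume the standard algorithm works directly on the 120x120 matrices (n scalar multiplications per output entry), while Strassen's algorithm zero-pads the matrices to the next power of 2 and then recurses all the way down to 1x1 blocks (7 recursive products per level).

Matrix multiplication for 120x120 matrices:

Strassen's algorithm requires power-of-2 dimensions. Pad 120x120 to 128x128 (next power of 2).

Standard algorithm: 120^3 = 1728000 multiplications
Strassen's algorithm: 7^(log2(128)) = 7^7 = 823543 multiplications
Savings: 1728000 - 823543 = 904457 multiplications

Standard: 1728000 multiplications (120^3). Strassen: 823543 multiplications (7^7, after padding to 128x128). Strassen reduces 8 recursive multiplications to 7 at each level.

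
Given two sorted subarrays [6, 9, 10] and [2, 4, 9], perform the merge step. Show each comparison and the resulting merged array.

Merging process:

Compare 6 vs 2: take 2 from right. Merged: [2]
Compare 6 vs 4: take 4 from right. Merged: [2, 4]
Compare 6 vs 9: take 6 from left. Merged: [2, 4, 6]
Compare 9 vs 9: take 9 from left. Merged: [2, 4, 6, 9]
Compare 10 vs 9: take 9 from right. Merged: [2, 4, 6, 9, 9]
Append remaining from left: [10]. Merged: [2, 4, 6, 9, 9, 10]

Final merged array: [2, 4, 6, 9, 9, 10]
Total comparisons: 5

The merged array is [2, 4, 6, 9, 9, 10], requiring 5 comparisons. The merge step runs in O(n) time where n is the total number of elements.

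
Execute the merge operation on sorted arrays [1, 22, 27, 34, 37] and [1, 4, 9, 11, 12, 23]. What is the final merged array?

Merging process:

Compare 1 vs 1: take 1 from left. Merged: [1]
Compare 22 vs 1: take 1 from right. Merged: [1, 1]
Compare 22 vs 4: take 4 from right. Merged: [1, 1, 4]
Compare 22 vs 9: take 9 from right. Merged: [1, 1, 4, 9]
Compare 22 vs 11: take 11 from right. Merged: [1, 1, 4, 9, 11]
Compare 22 vs 12: take 12 from right. Merged: [1, 1, 4, 9, 11, 12]
Compare 22 vs 23: take 22 from left. Merged: [1, 1, 4, 9, 11, 12, 22]
Compare 27 vs 23: take 23 from right. Merged: [1, 1, 4, 9, 11, 12, 22, 23]
Append remaining from left: [27, 34, 37]. Merged: [1, 1, 4, 9, 11, 12, 22, 23, 27, 34, 37]

Final merged array: [1, 1, 4, 9, 11, 12, 22, 23, 27, 34, 37]
Total comparisons: 8

The merged array is [1, 1, 4, 9, 11, 12, 22, 23, 27, 34, 37], requiring 8 comparisons. The merge step runs in O(n) time where n is the total number of elements.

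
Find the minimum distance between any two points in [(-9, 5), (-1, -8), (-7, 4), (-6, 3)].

Computing all pairwise distances among 4 points:

d((-9, 5), (-1, -8)) = 15.2643
d((-9, 5), (-7, 4)) = 2.2361
d((-9, 5), (-6, 3)) = 3.6056
d((-1, -8), (-7, 4)) = 13.4164
d((-1, -8), (-6, 3)) = 12.083
d((-7, 4), (-6, 3)) = 1.4142 <-- minimum

Closest pair: (-7, 4) and (-6, 3) with distance 1.4142

The closest pair is (-7, 4) and (-6, 3) with Euclidean distance 1.4142. For 4 points, brute-force pairwise comparison is shown above. For large n, the divide-and-conquer algorithm (sort by x, recurse on halves, check the dividing strip) achieves O(n log n).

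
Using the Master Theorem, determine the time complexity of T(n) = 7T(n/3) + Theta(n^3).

Master Theorem for T(n) = 7T(n/3) + O(n^3):

a = 7, b = 3, c = 3
log_b(a) = log_3(7) = 1.7712

Case 3: c = 3 > log_3(7) = 1.7712
T(n) = O(n^3) = O(n^3)

For T(n) = 7T(n/3) + O(n^3): log_3(7) = 1.7712. This is Case 3 of the Master Theorem (c > log_b(a), work dominated by root), giving O(n^3).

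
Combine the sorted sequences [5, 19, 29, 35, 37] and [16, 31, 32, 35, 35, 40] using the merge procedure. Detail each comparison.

Merging process:

Compare 5 vs 16: take 5 from left. Merged: [5]
Compare 19 vs 16: take 16 from right. Merged: [5, 16]
Compare 19 vs 31: take 19 from left. Merged: [5, 16, 19]
Compare 29 vs 31: take 29 from left. Merged: [5, 16, 19, 29]
Compare 35 vs 31: take 31 from right. Merged: [5, 16, 19, 29, 31]
Compare 35 vs 32: take 32 from right. Merged: [5, 16, 19, 29, 31, 32]
Compare 35 vs 35: take 35 from left. Merged: [5, 16, 19, 29, 31, 32, 35]
Compare 37 vs 35: take 35 from right. Merged: [5, 16, 19, 29, 31, 32, 35, 35]
Compare 37 vs 35: take 35 from right. Merged: [5, 16, 19, 29, 31, 32, 35, 35, 35]
Compare 37 vs 40: take 37 from left. Merged: [5, 16, 19, 29, 31, 32, 35, 35, 35, 37]
Append remaining from right: [40]. Merged: [5, 16, 19, 29, 31, 32, 35, 35, 35, 37, 40]

Final merged array: [5, 16, 19, 29, 31, 32, 35, 35, 35, 37, 40]
Total comparisons: 10

The merged array is [5, 16, 19, 29, 31, 32, 35, 35, 35, 37, 40], requiring 10 comparisons. The merge step runs in O(n) time where n is the total number of elements.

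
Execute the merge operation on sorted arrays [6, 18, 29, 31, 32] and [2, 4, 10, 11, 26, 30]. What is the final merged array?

Merging process:

Compare 6 vs 2: take 2 from right. Merged: [2]
Compare 6 vs 4: take 4 from right. Merged: [2, 4]
Compare 6 vs 10: take 6 from left. Merged: [2, 4, 6]
Compare 18 vs 10: take 10 from right. Merged: [2, 4, 6, 10]
Compare 18 vs 11: take 11 from right. Merged: [2, 4, 6, 10, 11]
Compare 18 vs 26: take 18 from left. Merged: [2, 4, 6, 10, 11, 18]
Compare 29 vs 26: take 26 from right. Merged: [2, 4, 6, 10, 11, 18, 26]
Compare 29 vs 30: take 29 from left. Merged: [2, 4, 6, 10, 11, 18, 26, 29]
Compare 31 vs 30: take 30 from right. Merged: [2, 4, 6, 10, 11, 18, 26, 29, 30]
Append remaining from left: [31, 32]. Merged: [2, 4, 6, 10, 11, 18, 26, 29, 30, 31, 32]

Final merged array: [2, 4, 6, 10, 11, 18, 26, 29, 30, 31, 32]
Total comparisons: 9

The merged array is [2, 4, 6, 10, 11, 18, 26, 29, 30, 31, 32], requiring 9 comparisons. The merge step runs in O(n) time where n is the total number of elements.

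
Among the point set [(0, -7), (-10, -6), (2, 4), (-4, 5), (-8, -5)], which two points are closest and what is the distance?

Computing all pairwise distances among 5 points:

d((0, -7), (-10, -6)) = 10.0499
d((0, -7), (2, 4)) = 11.1803
d((0, -7), (-4, 5)) = 12.6491
d((0, -7), (-8, -5)) = 8.2462
d((-10, -6), (2, 4)) = 15.6205
d((-10, -6), (-4, 5)) = 12.53
d((-10, -6), (-8, -5)) = 2.2361 <-- minimum
d((2, 4), (-4, 5)) = 6.0828
d((2, 4), (-8, -5)) = 13.4536
d((-4, 5), (-8, -5)) = 10.7703

Closest pair: (-10, -6) and (-8, -5) with distance 2.2361

The closest pair is (-10, -6) and (-8, -5) with Euclidean distance 2.2361. For 5 points, brute-force pairwise comparison is shown above. For large n, the divide-and-conquer algorithm (sort by x, recurse on halves, check the dividing strip) achieves O(n log n).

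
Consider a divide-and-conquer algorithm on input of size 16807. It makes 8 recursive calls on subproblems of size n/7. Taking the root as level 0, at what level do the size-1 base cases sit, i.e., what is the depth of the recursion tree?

For divide and conquer with division factor 7:

Problem sizes at each level:
Level 0: 16807
Level 1: 2401
Level 2: 343
Level 3: 49
Level 4: 7
Level 5: 1

The root is level 0 and the size-1 base case is level 5 (the tree spans levels 0 through 5, i.e. 6 levels counting the root), so the depth is the number of divisions: log_7(16807) = 5

The recursion tree depth is log_7(16807) = 5. At each level, the problem size is divided by 7, so it takes 5 divisions to reduce to a base case of size 1. The algorithm makes 8 recursive calls at each level.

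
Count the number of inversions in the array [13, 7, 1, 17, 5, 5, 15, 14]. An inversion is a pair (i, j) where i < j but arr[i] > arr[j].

Finding inversions in [13, 7, 1, 17, 5, 5, 15, 14]:

(0, 1): arr[0]=13 > arr[1]=7
(0, 2): arr[0]=13 > arr[2]=1
(0, 4): arr[0]=13 > arr[4]=5
(0, 5): arr[0]=13 > arr[5]=5
(1, 2): arr[1]=7 > arr[2]=1
(1, 4): arr[1]=7 > arr[4]=5
(1, 5): arr[1]=7 > arr[5]=5
(3, 4): arr[3]=17 > arr[4]=5
(3, 5): arr[3]=17 > arr[5]=5
(3, 6): arr[3]=17 > arr[6]=15
(3, 7): arr[3]=17 > arr[7]=14
(6, 7): arr[6]=15 > arr[7]=14

Total inversions: 12

The array has 12 inversion(s): (0,1), (0,2), (0,4), (0,5), (1,2), (1,4), (1,5), (3,4), (3,5), (3,6), (3,7), (6,7). Each pair (i,j) satisfies i < j and arr[i] > arr[j].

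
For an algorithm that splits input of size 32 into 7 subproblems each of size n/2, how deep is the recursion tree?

For divide and conquer with division factor 2:

Problem sizes at each level:
Level 0: 32
Level 1: 16
Level 2: 8
Level 3: 4
Level 4: 2
Level 5: 1

The root is level 0 and the size-1 base case is level 5 (the tree spans levels 0 through 5, i.e. 6 levels counting the root), so the depth is the number of divisions: log_2(32) = 5

The recursion tree depth is log_2(32) = 5. At each level, the problem size is divided by 2, so it takes 5 divisions to reduce to a base case of size 1. The algorithm makes 7 recursive calls at each level.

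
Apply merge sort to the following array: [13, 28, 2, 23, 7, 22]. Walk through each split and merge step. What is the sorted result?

Merge sort trace:

Split: [13, 28, 2, 23, 7, 22] -> [13, 28, 2] and [23, 7, 22]
  Split: [13, 28, 2] -> [13] and [28, 2]
    Split: [28, 2] -> [28] and [2]
    Merge: [28] + [2] -> [2, 28]
  Merge: [13] + [2, 28] -> [2, 13, 28]
  Split: [23, 7, 22] -> [23] and [7, 22]
    Split: [7, 22] -> [7] and [22]
    Merge: [7] + [22] -> [7, 22]
  Merge: [23] + [7, 22] -> [7, 22, 23]
Merge: [2, 13, 28] + [7, 22, 23] -> [2, 7, 13, 22, 23, 28]

Final sorted array: [2, 7, 13, 22, 23, 28]

The merge sort proceeds by recursively splitting the array and merging sorted halves.
After all merges, the sorted array is [2, 7, 13, 22, 23, 28].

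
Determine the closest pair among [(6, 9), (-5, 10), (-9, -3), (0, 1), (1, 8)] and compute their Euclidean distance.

Computing all pairwise distances among 5 points:

d((6, 9), (-5, 10)) = 11.0454
d((6, 9), (-9, -3)) = 19.2094
d((6, 9), (0, 1)) = 10.0
d((6, 9), (1, 8)) = 5.099 <-- minimum
d((-5, 10), (-9, -3)) = 13.6015
d((-5, 10), (0, 1)) = 10.2956
d((-5, 10), (1, 8)) = 6.3246
d((-9, -3), (0, 1)) = 9.8489
d((-9, -3), (1, 8)) = 14.8661
d((0, 1), (1, 8)) = 7.0711

Closest pair: (6, 9) and (1, 8) with distance 5.099

The closest pair is (6, 9) and (1, 8) with Euclidean distance 5.099. For 5 points, brute-force pairwise comparison is shown above. For large n, the divide-and-conquer algorithm (sort by x, recurse on halves, check the dividing strip) achieves O(n log n).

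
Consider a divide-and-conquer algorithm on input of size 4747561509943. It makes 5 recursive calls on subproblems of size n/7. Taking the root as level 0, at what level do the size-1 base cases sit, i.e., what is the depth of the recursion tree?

For divide and conquer with division factor 7:

Problem sizes at each level:
Level 0: 4747561509943
Level 1: 678223072849
Level 2: 96889010407
Level 3: 13841287201
Level 4: 1977326743
Level 5: 282475249
Level 6: 40353607
Level 7: 5764801
Level 8: 823543
Level 9: 117649
Level 10: 16807
Level 11: 2401
Level 12: 343
Level 13: 49
Level 14: 7
Level 15: 1

The root is level 0 and the size-1 base case is level 15 (the tree spans levels 0 through 15, i.e. 16 levels counting the root), so the depth is the number of divisions: log_7(4747561509943) = 15

The recursion tree depth is log_7(4747561509943) = 15. At each level, the problem size is divided by 7, so it takes 15 divisions to reduce to a base case of size 1. The algorithm makes 5 recursive calls at each level.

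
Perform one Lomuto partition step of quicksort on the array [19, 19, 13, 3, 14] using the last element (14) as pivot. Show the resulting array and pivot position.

Lomuto partition with pivot = 14:

Initial array: [19, 19, 13, 3, 14]

arr[0]=19 > 14: no swap
arr[1]=19 > 14: no swap
arr[2]=13 <= 14: swap with position 0, array becomes [13, 19, 19, 3, 14]
arr[3]=3 <= 14: swap with position 1, array becomes [13, 3, 19, 19, 14]

Place pivot at position 2: [13, 3, 14, 19, 19]
Pivot position: 2

After partitioning with pivot 14, the array becomes [13, 3, 14, 19, 19]. The pivot is placed at index 2. All elements to the left of the pivot are <= 14, and all elements to the right are > 14.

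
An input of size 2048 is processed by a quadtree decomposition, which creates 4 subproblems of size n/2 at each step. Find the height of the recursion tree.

For divide and conquer with division factor 2:

Problem sizes at each level:
Level 0: 2048
Level 1: 1024
Level 2: 512
Level 3: 256
Level 4: 128
Level 5: 64
Level 6: 32
Level 7: 16
Level 8: 8
Level 9: 4
Level 10: 2
Level 11: 1

The root is level 0 and the size-1 base case is level 11 (the tree spans levels 0 through 11, i.e. 12 levels counting the root), so the depth is the number of divisions: log_2(2048) = 11

The recursion tree depth is log_2(2048) = 11. At each level, the problem size is divided by 2, so it takes 11 divisions to reduce to a base case of size 1. The algorithm makes 4 recursive calls at each level.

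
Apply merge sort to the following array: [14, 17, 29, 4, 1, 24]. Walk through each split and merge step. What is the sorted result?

Merge sort trace:

Split: [14, 17, 29, 4, 1, 24] -> [14, 17, 29] and [4, 1, 24]
  Split: [14, 17, 29] -> [14] and [17, 29]
    Split: [17, 29] -> [17] and [29]
    Merge: [17] + [29] -> [17, 29]
  Merge: [14] + [17, 29] -> [14, 17, 29]
  Split: [4, 1, 24] -> [4] and [1, 24]
    Split: [1, 24] -> [1] and [24]
    Merge: [1] + [24] -> [1, 24]
  Merge: [4] + [1, 24] -> [1, 4, 24]
Merge: [14, 17, 29] + [1, 4, 24] -> [1, 4, 14, 17, 24, 29]

Final sorted array: [1, 4, 14, 17, 24, 29]

The merge sort proceeds by recursively splitting the array and merging sorted halves.
After all merges, the sorted array is [1, 4, 14, 17, 24, 29].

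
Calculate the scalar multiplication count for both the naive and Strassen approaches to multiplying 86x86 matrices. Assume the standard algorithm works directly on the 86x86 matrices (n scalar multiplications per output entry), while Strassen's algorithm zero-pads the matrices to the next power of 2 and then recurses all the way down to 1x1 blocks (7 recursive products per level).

Matrix multiplication for 86x86 matrices:

Strassen's algorithm requires power-of-2 dimensions. Pad 86x86 to 128x128 (next power of 2).

Standard algorithm: 86^3 = 636056 multiplications
Strassen's algorithm: 7^(log2(128)) = 7^7 = 823543 multiplications
Difference: 636056 - 823543 = -187487 (Strassen uses MORE here due to padding overhead — for small or just-over-power-of-2 n, padding can outweigh the per-level savings)

Standard: 636056 multiplications (86^3). Strassen: 823543 multiplications (7^7, after padding to 128x128). Strassen reduces 8 recursive multiplications to 7 at each level.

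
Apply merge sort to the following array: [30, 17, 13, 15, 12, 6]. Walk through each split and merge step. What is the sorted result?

Merge sort trace:

Split: [30, 17, 13, 15, 12, 6] -> [30, 17, 13] and [15, 12, 6]
  Split: [30, 17, 13] -> [30] and [17, 13]
    Split: [17, 13] -> [17] and [13]
    Merge: [17] + [13] -> [13, 17]
  Merge: [30] + [13, 17] -> [13, 17, 30]
  Split: [15, 12, 6] -> [15] and [12, 6]
    Split: [12, 6] -> [12] and [6]
    Merge: [12] + [6] -> [6, 12]
  Merge: [15] + [6, 12] -> [6, 12, 15]
Merge: [13, 17, 30] + [6, 12, 15] -> [6, 12, 13, 15, 17, 30]

Final sorted array: [6, 12, 13, 15, 17, 30]

The merge sort proceeds by recursively splitting the array and merging sorted halves.
After all merges, the sorted array is [6, 12, 13, 15, 17, 30].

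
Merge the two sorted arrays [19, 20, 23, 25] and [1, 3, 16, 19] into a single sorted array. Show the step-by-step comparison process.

Merging process:

Compare 19 vs 1: take 1 from right. Merged: [1]
Compare 19 vs 3: take 3 from right. Merged: [1, 3]
Compare 19 vs 16: take 16 from right. Merged: [1, 3, 16]
Compare 19 vs 19: take 19 from left. Merged: [1, 3, 16, 19]
Compare 20 vs 19: take 19 from right. Merged: [1, 3, 16, 19, 19]
Append remaining from left: [20, 23, 25]. Merged: [1, 3, 16, 19, 19, 20, 23, 25]

Final merged array: [1, 3, 16, 19, 19, 20, 23, 25]
Total comparisons: 5

The merged array is [1, 3, 16, 19, 19, 20, 23, 25], requiring 5 comparisons. The merge step runs in O(n) time where n is the total number of elements.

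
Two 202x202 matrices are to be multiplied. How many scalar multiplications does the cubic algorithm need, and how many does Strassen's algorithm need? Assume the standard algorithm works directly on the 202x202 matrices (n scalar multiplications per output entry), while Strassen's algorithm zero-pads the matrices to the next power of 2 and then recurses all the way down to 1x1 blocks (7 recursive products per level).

Matrix multiplication for 202x202 matrices:

Strassen's algorithm requires power-of-2 dimensions. Pad 202x202 to 256x256 (next power of 2).

Standard algorithm: 202^3 = 8242408 multiplications
Strassen's algorithm: 7^(log2(256)) = 7^8 = 5764801 multiplications
Savings: 8242408 - 5764801 = 2477607 multiplications

Standard: 8242408 multiplications (202^3). Strassen: 5764801 multiplications (7^8, after padding to 256x256). Strassen reduces 8 recursive multiplications to 7 at each level.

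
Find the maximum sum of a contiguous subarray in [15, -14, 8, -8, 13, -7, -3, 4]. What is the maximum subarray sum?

Using Kadane's algorithm on [15, -14, 8, -8, 13, -7, -3, 4]:

Scanning through the array:
Position 1 (value -14): max_ending_here = 1, max_so_far = 15
Position 2 (value 8): max_ending_here = 9, max_so_far = 15
Position 3 (value -8): max_ending_here = 1, max_so_far = 15
Position 4 (value 13): max_ending_here = 14, max_so_far = 15
Position 5 (value -7): max_ending_here = 7, max_so_far = 15
Position 6 (value -3): max_ending_here = 4, max_so_far = 15
Position 7 (value 4): max_ending_here = 8, max_so_far = 15

Maximum subarray: [15]
Maximum sum: 15

The maximum subarray is [15] with sum 15. This subarray runs from index 0 to index 0.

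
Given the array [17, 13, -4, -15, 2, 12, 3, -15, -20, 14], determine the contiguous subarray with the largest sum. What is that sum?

Using Kadane's algorithm on [17, 13, -4, -15, 2, 12, 3, -15, -20, 14]:

Scanning through the array:
Position 1 (value 13): max_ending_here = 30, max_so_far = 30
Position 2 (value -4): max_ending_here = 26, max_so_far = 30
Position 3 (value -15): max_ending_here = 11, max_so_far = 30
Position 4 (value 2): max_ending_here = 13, max_so_far = 30
Position 5 (value 12): max_ending_here = 25, max_so_far = 30
Position 6 (value 3): max_ending_here = 28, max_so_far = 30
Position 7 (value -15): max_ending_here = 13, max_so_far = 30
Position 8 (value -20): max_ending_here = -7, max_so_far = 30
Position 9 (value 14): max_ending_here = 14, max_so_far = 30

Maximum subarray: [17, 13]
Maximum sum: 30

The maximum subarray is [17, 13] with sum 30. This subarray runs from index 0 to index 1.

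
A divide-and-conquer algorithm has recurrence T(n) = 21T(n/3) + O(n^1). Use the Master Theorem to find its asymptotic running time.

Master Theorem for T(n) = 21T(n/3) + O(n^1):

a = 21, b = 3, c = 1
log_b(a) = log_3(21) = 2.7712

Case 1: c = 1 < log_3(21) = 2.7712
T(n) = O(n^(log_3 21))

For T(n) = 21T(n/3) + O(n^1): log_3(21) = 2.7712. This is Case 1 of the Master Theorem (c < log_b(a), work dominated by leaves), giving O(n^(log_3 21)).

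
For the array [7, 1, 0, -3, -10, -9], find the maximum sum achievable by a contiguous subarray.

Using Kadane's algorithm on [7, 1, 0, -3, -10, -9]:

Scanning through the array:
Position 1 (value 1): max_ending_here = 8, max_so_far = 8
Position 2 (value 0): max_ending_here = 8, max_so_far = 8
Position 3 (value -3): max_ending_here = 5, max_so_far = 8
Position 4 (value -10): max_ending_here = -5, max_so_far = 8
Position 5 (value -9): max_ending_here = -9, max_so_far = 8

Maximum subarray: [7, 1]
Maximum sum: 8

The maximum subarray is [7, 1] with sum 8. This subarray runs from index 0 to index 1.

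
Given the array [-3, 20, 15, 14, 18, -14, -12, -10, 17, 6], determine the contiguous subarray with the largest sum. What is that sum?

Using Kadane's algorithm on [-3, 20, 15, 14, 18, -14, -12, -10, 17, 6]:

Scanning through the array:
Position 1 (value 20): max_ending_here = 20, max_so_far = 20
Position 2 (value 15): max_ending_here = 35, max_so_far = 35
Position 3 (value 14): max_ending_here = 49, max_so_far = 49
Position 4 (value 18): max_ending_here = 67, max_so_far = 67
Position 5 (value -14): max_ending_here = 53, max_so_far = 67
Position 6 (value -12): max_ending_here = 41, max_so_far = 67
Position 7 (value -10): max_ending_here = 31, max_so_far = 67
Position 8 (value 17): max_ending_here = 48, max_so_far = 67
Position 9 (value 6): max_ending_here = 54, max_so_far = 67

Maximum subarray: [20, 15, 14, 18]
Maximum sum: 67

The maximum subarray is [20, 15, 14, 18] with sum 67. This subarray runs from index 1 to index 4.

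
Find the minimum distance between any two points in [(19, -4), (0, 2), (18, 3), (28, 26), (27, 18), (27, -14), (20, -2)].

Computing all pairwise distances among 7 points:

d((19, -4), (0, 2)) = 19.9249
d((19, -4), (18, 3)) = 7.0711
d((19, -4), (28, 26)) = 31.3209
d((19, -4), (27, 18)) = 23.4094
d((19, -4), (27, -14)) = 12.8062
d((19, -4), (20, -2)) = 2.2361 <-- minimum
d((0, 2), (18, 3)) = 18.0278
d((0, 2), (28, 26)) = 36.8782
d((0, 2), (27, 18)) = 31.3847
d((0, 2), (27, -14)) = 31.3847
d((0, 2), (20, -2)) = 20.3961
d((18, 3), (28, 26)) = 25.0799
d((18, 3), (27, 18)) = 17.4929
d((18, 3), (27, -14)) = 19.2354
d((18, 3), (20, -2)) = 5.3852
d((28, 26), (27, 18)) = 8.0623
d((28, 26), (27, -14)) = 40.0125
d((28, 26), (20, -2)) = 29.1204
d((27, 18), (27, -14)) = 32.0
d((27, 18), (20, -2)) = 21.1896
d((27, -14), (20, -2)) = 13.8924

Closest pair: (19, -4) and (20, -2) with distance 2.2361

The closest pair is (19, -4) and (20, -2) with Euclidean distance 2.2361. For 7 points, brute-force pairwise comparison is shown above. For large n, the divide-and-conquer algorithm (sort by x, recurse on halves, check the dividing strip) achieves O(n log n).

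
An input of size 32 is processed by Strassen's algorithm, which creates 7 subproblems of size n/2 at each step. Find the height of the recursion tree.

For divide and conquer with division factor 2:

Problem sizes at each level:
Level 0: 32
Level 1: 16
Level 2: 8
Level 3: 4
Level 4: 2
Level 5: 1

The root is level 0 and the size-1 base case is level 5 (the tree spans levels 0 through 5, i.e. 6 levels counting the root), so the depth is the number of divisions: log_2(32) = 5

The recursion tree depth is log_2(32) = 5. At each level, the problem size is divided by 2, so it takes 5 divisions to reduce to a base case of size 1. The algorithm makes 7 recursive calls at each level.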